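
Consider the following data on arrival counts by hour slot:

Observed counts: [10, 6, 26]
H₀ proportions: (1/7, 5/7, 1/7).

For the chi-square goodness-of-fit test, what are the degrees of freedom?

df = k − 1 = 3 − 1 = 2

degrees of freedom = 2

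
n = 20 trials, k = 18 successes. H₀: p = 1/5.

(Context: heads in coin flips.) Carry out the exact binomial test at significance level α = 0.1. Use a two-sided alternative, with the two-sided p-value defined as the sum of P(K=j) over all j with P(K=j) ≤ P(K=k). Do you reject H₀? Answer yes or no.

reject H₀: yes

Exact binomial: n=20, k=18, p₀=1/5=0.2000
P(X=j) = C(n,j)·p₀^j·(1−p₀)^(n−j); p = Σ P(X=j) over j with P(X=j) ≤ P(X=18)
p-value (two-sided) = 0.00000
At α=0.1: p < α → reject H₀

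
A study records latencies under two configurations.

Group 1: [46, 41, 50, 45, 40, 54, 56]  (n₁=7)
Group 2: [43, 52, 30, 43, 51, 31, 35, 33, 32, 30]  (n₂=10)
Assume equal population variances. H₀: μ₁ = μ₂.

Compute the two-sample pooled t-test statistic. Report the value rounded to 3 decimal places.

x̄₁=47.429, s₁=6.161, n₁=7
x̄₂=38.000, s₂=8.576, n₂=10
s_p² = [6·6.161² + 9·8.576²]/15 = 59.3143
SE = √(s_p²·(1/7+1/10)) = 3.7954
t = (47.429−38.000)/3.7954 = 2.4842
df = 15

test statistic = 2.484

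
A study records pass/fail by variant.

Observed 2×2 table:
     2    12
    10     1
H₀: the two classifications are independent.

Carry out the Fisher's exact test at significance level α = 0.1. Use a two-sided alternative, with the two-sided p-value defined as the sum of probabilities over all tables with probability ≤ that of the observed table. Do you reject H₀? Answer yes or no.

reject H₀: yes

Margins: r₁=14, r₂=11, c₁=12, c₂=13, n=25
p_obs = C(14,2)·C(11,10)/C(25,12); sum pmf over tables with pmf ≤ p_obs
p-value (two-sided) = 0.00021
At α=0.1: p < α → reject H₀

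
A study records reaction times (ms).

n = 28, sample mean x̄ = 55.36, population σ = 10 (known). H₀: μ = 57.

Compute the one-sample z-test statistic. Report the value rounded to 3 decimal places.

test statistic = -0.868

SE = σ/√n = 10/√28 = 1.8898
z = (x̄−μ₀)/SE = (55.36−57)/1.8898 = -0.8678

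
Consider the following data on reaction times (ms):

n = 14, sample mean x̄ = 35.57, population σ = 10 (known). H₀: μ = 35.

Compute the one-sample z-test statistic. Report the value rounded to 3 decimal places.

SE = σ/√n = 10/√14 = 2.6726
z = (x̄−μ₀)/SE = (35.57−35)/2.6726 = 0.2133

test statistic = 0.213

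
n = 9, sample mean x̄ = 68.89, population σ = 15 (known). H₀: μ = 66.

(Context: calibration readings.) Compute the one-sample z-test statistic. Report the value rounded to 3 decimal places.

test statistic = 0.578

SE = σ/√n = 15/√9 = 5.0000
z = (x̄−μ₀)/SE = (68.89−66)/5.0000 = 0.5780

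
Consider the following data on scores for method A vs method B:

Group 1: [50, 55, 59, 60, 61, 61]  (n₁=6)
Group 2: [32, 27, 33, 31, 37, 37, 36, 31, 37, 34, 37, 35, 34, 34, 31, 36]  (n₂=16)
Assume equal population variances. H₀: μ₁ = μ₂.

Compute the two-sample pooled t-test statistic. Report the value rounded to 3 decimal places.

test statistic = 14.948

x̄₁=57.667, s₁=4.367, n₁=6
x̄₂=33.875, s₂=2.895, n₂=16
s_p² = [5·4.367² + 15·2.895²]/20 = 11.0542
SE = √(s_p²·(1/6+1/16)) = 1.5916
t = (57.667−33.875)/1.5916 = 14.9481
df = 20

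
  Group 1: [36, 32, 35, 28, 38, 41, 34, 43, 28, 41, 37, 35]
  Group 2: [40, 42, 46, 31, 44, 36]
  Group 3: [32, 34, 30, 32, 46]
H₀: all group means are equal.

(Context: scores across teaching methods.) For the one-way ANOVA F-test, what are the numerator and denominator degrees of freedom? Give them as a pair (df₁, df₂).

k = 3 groups, N = 23 total
df = (k−1, N−k) = (3−1, 23−3) = (2, 20)

degrees of freedom = [2, 20]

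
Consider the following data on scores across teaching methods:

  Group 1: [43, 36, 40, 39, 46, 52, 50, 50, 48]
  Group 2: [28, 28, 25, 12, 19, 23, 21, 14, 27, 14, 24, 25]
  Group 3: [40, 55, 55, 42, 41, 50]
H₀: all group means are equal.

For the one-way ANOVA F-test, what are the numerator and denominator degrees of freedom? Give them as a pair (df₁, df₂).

degrees of freedom = [2, 24]

k = 3 groups, N = 27 total
df = (k−1, N−k) = (3−1, 27−3) = (2, 24)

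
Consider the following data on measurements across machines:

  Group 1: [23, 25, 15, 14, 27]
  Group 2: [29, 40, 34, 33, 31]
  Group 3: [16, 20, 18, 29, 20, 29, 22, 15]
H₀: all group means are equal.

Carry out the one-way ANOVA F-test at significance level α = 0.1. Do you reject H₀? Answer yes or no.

reject H₀: yes

Group means [20.80, 33.40, 21.12], grand mean 24.444
SSB = Σnᵢ(x̄ᵢ−x̄)² = 555.569; SSW = ΣΣ(x−x̄ᵢ)² = 410.875
MSB = 555.569/2 = 277.7847; MSW = 410.875/15 = 27.3917
F = MSB/MSW = 10.1412
df = (2, 15)
p-value (upper-tail) = 0.00164
At α=0.1: p < α → reject H₀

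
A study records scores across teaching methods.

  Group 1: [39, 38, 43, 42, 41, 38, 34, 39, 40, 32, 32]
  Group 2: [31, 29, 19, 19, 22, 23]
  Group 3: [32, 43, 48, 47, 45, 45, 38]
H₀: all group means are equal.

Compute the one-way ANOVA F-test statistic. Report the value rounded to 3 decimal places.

test statistic = 27.759

Group means [38.00, 23.83, 42.57], grand mean 35.792
SSB = Σnᵢ(x̄ᵢ−x̄)² = 1233.411; SSW = ΣΣ(x−x̄ᵢ)² = 466.548
MSB = 1233.411/2 = 616.7054; MSW = 466.548/21 = 22.2166
F = MSB/MSW = 27.7588
df = (2, 21)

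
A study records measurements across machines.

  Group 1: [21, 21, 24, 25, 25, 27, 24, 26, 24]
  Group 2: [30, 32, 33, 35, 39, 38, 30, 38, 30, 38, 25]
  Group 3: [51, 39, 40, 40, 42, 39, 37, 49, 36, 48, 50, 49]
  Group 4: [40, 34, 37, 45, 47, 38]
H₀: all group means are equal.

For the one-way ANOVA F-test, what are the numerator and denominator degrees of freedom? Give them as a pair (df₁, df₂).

degrees of freedom = [3, 34]

k = 4 groups, N = 38 total
df = (k−1, N−k) = (4−1, 38−4) = (3, 34)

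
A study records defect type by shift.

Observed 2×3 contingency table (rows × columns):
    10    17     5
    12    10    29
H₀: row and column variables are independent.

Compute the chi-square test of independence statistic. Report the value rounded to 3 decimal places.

Row totals [32, 51], col totals [22, 27, 34], n=83
χ² = (10−8.48)²/8.48 + (17−10.41)²/10.41 + (5−13.11)²/13.11 + (12−13.52)²/13.52 + (10−16.59)²/16.59 + (29−20.89)²/20.89 = 15.3952
df = 2

test statistic = 15.395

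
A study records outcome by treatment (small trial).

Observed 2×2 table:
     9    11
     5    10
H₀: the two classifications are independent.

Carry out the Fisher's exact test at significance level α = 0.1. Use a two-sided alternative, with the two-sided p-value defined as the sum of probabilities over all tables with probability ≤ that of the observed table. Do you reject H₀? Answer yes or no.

Margins: r₁=20, r₂=15, c₁=14, c₂=21, n=35
p_obs = C(20,9)·C(15,5)/C(35,14); sum pmf over tables with pmf ≤ p_obs
p-value (two-sided) = 0.72824
At α=0.1: p ≥ α → fail to reject H₀

reject H₀: no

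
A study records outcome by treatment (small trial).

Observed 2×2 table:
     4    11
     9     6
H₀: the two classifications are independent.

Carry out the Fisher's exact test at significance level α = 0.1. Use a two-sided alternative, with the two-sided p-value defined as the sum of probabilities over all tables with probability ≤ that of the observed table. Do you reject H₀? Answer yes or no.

reject H₀: no

Margins: r₁=15, r₂=15, c₁=13, c₂=17, n=30
p_obs = C(15,4)·C(15,9)/C(30,13); sum pmf over tables with pmf ≤ p_obs
p-value (two-sided) = 0.13942
At α=0.1: p ≥ α → fail to reject H₀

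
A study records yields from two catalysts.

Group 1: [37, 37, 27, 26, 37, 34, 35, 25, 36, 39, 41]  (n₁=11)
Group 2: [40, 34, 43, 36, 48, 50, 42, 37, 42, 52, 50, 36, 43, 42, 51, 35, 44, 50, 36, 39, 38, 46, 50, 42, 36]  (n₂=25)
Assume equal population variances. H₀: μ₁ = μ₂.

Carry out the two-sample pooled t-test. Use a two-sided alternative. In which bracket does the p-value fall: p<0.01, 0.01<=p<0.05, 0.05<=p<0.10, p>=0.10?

p-value bracket: p<0.01

x̄₁=34.000, s₁=5.477, n₁=11
x̄₂=42.480, s₂=5.774, n₂=25
s_p² = [10·5.477² + 24·5.774²]/34 = 32.3600
SE = √(s_p²·(1/11+1/25)) = 2.0582
t = (34.000−42.480)/2.0582 = -4.1201
df = 34
p-value (two-sided) = 0.00023
→ bracket: p<0.01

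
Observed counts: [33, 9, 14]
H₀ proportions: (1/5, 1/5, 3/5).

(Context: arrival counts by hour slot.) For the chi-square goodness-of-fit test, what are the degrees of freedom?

degrees of freedom = 2

df = k − 1 = 3 − 1 = 2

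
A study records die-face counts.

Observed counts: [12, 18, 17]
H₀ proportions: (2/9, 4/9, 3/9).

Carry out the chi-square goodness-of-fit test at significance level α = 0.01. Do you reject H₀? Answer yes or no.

reject H₀: no

n = 47; E_i = n·p_i = [10.44, 20.89, 15.67]
χ² = (12−10.44)²/10.44 + (18−20.89)²/20.89 + (17−15.67)²/15.67 = 0.7447
df = 2
p-value (upper-tail) = 0.68912
At α=0.01: p ≥ α → fail to reject H₀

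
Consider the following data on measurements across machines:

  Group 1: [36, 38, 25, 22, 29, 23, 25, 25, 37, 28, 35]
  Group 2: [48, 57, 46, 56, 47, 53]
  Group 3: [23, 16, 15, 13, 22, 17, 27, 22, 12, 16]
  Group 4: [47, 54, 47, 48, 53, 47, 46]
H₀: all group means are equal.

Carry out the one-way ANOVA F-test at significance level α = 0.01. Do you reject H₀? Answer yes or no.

reject H₀: yes

Group means [29.36, 51.17, 18.30, 48.86], grand mean 33.971
SSB = Σnᵢ(x̄ᵢ−x̄)² = 6014.635; SSW = ΣΣ(x−x̄ᵢ)² = 756.336
MSB = 6014.635/3 = 2004.8782; MSW = 756.336/30 = 25.2112
F = MSB/MSW = 79.5233
df = (3, 30)
p-value (upper-tail) = 0.00000
At α=0.01: p < α → reject H₀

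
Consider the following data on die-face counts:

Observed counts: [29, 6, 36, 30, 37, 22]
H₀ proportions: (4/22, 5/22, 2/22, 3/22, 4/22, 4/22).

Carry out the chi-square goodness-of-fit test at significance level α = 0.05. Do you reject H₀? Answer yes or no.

reject H₀: yes

n = 160; E_i = n·p_i = [29.09, 36.36, 14.55, 21.82, 29.09, 29.09]
χ² = (29−29.09)²/29.09 + (6−36.36)²/36.36 + (36−14.55)²/14.55 + (30−21.82)²/21.82 + (37−29.09)²/29.09 + (22−29.09)²/29.09 = 63.9462
df = 5
p-value (upper-tail) = 0.00000
At α=0.05: p < α → reject H₀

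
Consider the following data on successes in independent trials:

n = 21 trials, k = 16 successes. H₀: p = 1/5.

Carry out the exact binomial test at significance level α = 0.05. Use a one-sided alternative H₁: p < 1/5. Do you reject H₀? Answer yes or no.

Exact binomial: n=21, k=16, p₀=1/5=0.2000
P(X≤16) from Σ C(n,i)·p₀^i·(1−p₀)^(n−i)
p-value (one-sided, H₁ less) = 1.00000
At α=0.05: p ≥ α → fail to reject H₀

reject H₀: no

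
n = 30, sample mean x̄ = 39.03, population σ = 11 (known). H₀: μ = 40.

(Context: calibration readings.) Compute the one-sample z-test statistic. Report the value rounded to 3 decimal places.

test statistic = -0.483

SE = σ/√n = 11/√30 = 2.0083
z = (x̄−μ₀)/SE = (39.03−40)/2.0083 = -0.4830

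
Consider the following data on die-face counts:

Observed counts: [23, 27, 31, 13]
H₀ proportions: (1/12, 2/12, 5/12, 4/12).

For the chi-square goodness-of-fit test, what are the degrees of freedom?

df = k − 1 = 4 − 1 = 3

degrees of freedom = 3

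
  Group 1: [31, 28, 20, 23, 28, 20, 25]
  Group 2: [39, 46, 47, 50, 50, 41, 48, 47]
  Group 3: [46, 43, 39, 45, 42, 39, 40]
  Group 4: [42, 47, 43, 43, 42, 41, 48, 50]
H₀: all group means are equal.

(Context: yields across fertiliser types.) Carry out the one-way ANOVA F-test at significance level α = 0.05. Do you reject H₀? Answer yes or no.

Group means [25.00, 46.00, 42.00, 44.50], grand mean 39.767
SSB = Σnᵢ(x̄ᵢ−x̄)² = 2051.367; SSW = ΣΣ(x−x̄ᵢ)² = 346.000
MSB = 2051.367/3 = 683.7889; MSW = 346.000/26 = 13.3077
F = MSB/MSW = 51.3830
df = (3, 26)
p-value (upper-tail) = 0.00000
At α=0.05: p < α → reject H₀

reject H₀: yes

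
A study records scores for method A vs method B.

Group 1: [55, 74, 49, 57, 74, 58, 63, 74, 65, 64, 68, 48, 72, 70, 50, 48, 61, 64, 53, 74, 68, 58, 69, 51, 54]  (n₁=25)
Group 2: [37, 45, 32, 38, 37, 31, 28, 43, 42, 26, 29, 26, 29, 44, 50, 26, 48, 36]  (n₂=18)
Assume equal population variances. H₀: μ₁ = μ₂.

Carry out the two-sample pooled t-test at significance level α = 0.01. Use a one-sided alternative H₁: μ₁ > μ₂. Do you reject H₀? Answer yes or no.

x̄₁=61.640, s₁=9.023, n₁=25
x̄₂=35.944, s₂=7.967, n₂=18
s_p² = [24·9.023² + 17·7.967²]/41 = 73.9684
SE = √(s_p²·(1/25+1/18)) = 2.6586
t = (61.640−35.944)/2.6586 = 9.6651
df = 41
p-value (one-sided, H₁ greater) = 0.00000
At α=0.01: p < α → reject H₀

reject H₀: yes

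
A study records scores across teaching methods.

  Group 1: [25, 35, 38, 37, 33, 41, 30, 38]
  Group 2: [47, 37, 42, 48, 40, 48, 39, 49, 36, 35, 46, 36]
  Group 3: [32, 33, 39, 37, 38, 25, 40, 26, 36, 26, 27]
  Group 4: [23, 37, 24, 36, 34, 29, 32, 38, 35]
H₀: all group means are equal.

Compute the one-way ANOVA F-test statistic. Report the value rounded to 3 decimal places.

Group means [34.62, 41.92, 32.64, 32.00], grand mean 35.675
SSB = Σnᵢ(x̄ᵢ−x̄)² = 699.438; SSW = ΣΣ(x−x̄ᵢ)² = 1083.337
MSB = 699.438/3 = 233.1460; MSW = 1083.337/36 = 30.0927
F = MSB/MSW = 7.7476
df = (3, 36)

test statistic = 7.748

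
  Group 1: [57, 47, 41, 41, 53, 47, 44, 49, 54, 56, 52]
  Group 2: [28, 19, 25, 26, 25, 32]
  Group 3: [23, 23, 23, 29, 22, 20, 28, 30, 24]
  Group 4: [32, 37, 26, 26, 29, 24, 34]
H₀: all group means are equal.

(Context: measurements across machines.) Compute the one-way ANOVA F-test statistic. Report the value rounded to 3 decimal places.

test statistic = 57.407

Group means [49.18, 25.83, 24.67, 29.71], grand mean 34.121
SSB = Σnᵢ(x̄ᵢ−x̄)² = 3847.617; SSW = ΣΣ(x−x̄ᵢ)² = 647.898
MSB = 3847.617/3 = 1282.5390; MSW = 647.898/29 = 22.3413
F = MSB/MSW = 57.4066
df = (3, 29)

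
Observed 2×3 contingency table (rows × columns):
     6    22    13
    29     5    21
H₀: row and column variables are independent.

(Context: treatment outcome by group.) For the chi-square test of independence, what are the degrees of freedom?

degrees of freedom = 2

df = (r−1)(c−1) = (2−1)·(3−1) = 2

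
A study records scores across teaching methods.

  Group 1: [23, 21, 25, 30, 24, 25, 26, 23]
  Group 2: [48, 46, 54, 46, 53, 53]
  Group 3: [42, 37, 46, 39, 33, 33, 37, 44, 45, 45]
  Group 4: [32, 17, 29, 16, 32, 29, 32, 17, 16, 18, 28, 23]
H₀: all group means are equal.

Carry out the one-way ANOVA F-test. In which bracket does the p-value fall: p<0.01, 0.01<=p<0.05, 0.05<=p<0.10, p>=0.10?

Group means [24.62, 50.00, 40.10, 24.08], grand mean 32.972
SSB = Σnᵢ(x̄ᵢ−x̄)² = 3753.281; SSW = ΣΣ(x−x̄ᵢ)² = 863.692
MSB = 3753.281/3 = 1251.0935; MSW = 863.692/32 = 26.9904
F = MSB/MSW = 46.3533
df = (3, 32)
p-value (upper-tail) = 0.00000
→ bracket: p<0.01

p-value bracket: p<0.01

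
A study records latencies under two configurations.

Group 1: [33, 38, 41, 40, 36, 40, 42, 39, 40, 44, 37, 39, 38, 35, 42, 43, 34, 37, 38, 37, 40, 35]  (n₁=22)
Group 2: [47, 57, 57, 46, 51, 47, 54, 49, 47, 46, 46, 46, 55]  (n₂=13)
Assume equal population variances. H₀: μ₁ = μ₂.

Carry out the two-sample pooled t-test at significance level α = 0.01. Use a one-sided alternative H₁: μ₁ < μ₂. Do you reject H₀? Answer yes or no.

reject H₀: yes

x̄₁=38.545, s₁=2.923, n₁=22
x̄₂=49.846, s₂=4.394, n₂=13
s_p² = [21·2.923² + 12·4.394²]/33 = 12.4590
SE = √(s_p²·(1/22+1/13)) = 1.2348
t = (38.545−49.846)/1.2348 = -9.1519
df = 33
p-value (one-sided, H₁ less) = 0.00000
At α=0.01: p < α → reject H₀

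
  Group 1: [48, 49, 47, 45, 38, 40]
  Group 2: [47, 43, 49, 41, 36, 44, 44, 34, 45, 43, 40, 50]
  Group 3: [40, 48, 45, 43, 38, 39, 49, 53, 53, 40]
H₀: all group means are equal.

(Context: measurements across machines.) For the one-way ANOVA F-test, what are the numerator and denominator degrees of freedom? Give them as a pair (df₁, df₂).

k = 3 groups, N = 28 total
df = (k−1, N−k) = (3−1, 28−3) = (2, 25)

degrees of freedom = [2, 25]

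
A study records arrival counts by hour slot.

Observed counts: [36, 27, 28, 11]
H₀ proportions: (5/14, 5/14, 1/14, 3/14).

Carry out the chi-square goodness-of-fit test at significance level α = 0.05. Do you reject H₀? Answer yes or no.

reject H₀: yes

n = 102; E_i = n·p_i = [36.43, 36.43, 7.29, 21.86]
χ² = (36−36.43)²/36.43 + (27−36.43)²/36.43 + (28−7.29)²/7.29 + (11−21.86)²/21.86 = 66.7320
df = 3
p-value (upper-tail) = 0.00000
At α=0.05: p < α → reject H₀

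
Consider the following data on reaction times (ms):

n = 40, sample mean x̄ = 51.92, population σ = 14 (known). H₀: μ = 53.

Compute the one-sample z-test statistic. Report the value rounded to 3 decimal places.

SE = σ/√n = 14/√40 = 2.2136
z = (x̄−μ₀)/SE = (51.92−53)/2.2136 = -0.4879

test statistic = -0.488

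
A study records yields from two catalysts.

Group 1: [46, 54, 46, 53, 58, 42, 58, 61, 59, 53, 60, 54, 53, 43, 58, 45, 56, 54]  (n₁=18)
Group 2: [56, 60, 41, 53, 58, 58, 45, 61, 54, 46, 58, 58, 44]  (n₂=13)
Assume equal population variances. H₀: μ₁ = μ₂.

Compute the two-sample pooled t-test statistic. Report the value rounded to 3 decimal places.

test statistic = -0.123

x̄₁=52.944, s₁=6.034, n₁=18
x̄₂=53.231, s₂=6.833, n₂=13
s_p² = [17·6.034² + 12·6.833²]/29 = 40.6639
SE = √(s_p²·(1/18+1/13)) = 2.3210
t = (52.944−53.231)/2.3210 = -0.1234
df = 29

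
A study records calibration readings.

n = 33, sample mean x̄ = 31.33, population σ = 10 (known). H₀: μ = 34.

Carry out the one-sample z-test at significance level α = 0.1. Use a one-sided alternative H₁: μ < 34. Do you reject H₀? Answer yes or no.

SE = σ/√n = 10/√33 = 1.7408
z = (x̄−μ₀)/SE = (31.33−34)/1.7408 = -1.5338
p-value (one-sided, H₁ less) = 0.06254
At α=0.1: p < α → reject H₀

reject H₀: yes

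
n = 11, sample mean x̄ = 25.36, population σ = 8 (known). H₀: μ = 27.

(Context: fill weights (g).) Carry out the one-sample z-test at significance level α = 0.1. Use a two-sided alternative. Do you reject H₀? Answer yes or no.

reject H₀: no

SE = σ/√n = 8/√11 = 2.4121
z = (x̄−μ₀)/SE = (25.36−27)/2.4121 = -0.6799
p-value (two-sided) = 0.49656
At α=0.1: p ≥ α → fail to reject H₀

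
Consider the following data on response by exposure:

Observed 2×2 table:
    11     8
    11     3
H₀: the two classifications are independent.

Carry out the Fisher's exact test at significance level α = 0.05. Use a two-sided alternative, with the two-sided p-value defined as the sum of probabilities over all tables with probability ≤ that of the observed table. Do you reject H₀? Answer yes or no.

Margins: r₁=19, r₂=14, c₁=22, c₂=11, n=33
p_obs = C(19,11)·C(14,11)/C(33,22); sum pmf over tables with pmf ≤ p_obs
p-value (two-sided) = 0.27830
At α=0.05: p ≥ α → fail to reject H₀

reject H₀: no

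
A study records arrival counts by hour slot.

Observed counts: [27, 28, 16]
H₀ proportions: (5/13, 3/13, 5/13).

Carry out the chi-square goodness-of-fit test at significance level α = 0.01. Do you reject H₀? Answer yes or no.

reject H₀: yes

n = 71; E_i = n·p_i = [27.31, 16.38, 27.31]
χ² = (27−27.31)²/27.31 + (28−16.38)²/16.38 + (16−27.31)²/27.31 = 12.9202
df = 2
p-value (upper-tail) = 0.00156
At α=0.01: p < α → reject H₀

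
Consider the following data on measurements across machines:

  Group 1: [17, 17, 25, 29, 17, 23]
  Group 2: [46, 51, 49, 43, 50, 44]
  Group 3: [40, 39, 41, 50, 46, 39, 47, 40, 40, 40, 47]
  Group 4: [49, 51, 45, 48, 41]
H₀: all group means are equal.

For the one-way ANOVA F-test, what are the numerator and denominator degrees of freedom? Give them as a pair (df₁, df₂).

degrees of freedom = [3, 24]

k = 4 groups, N = 28 total
df = (k−1, N−k) = (4−1, 28−4) = (3, 24)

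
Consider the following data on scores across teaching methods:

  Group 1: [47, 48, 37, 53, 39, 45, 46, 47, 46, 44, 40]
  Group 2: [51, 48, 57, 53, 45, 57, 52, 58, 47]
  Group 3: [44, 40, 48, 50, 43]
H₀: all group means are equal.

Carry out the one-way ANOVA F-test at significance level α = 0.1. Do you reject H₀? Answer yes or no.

reject H₀: yes

Group means [44.73, 52.00, 45.00], grand mean 47.400
SSB = Σnᵢ(x̄ᵢ−x̄)² = 297.818; SSW = ΣΣ(x−x̄ᵢ)² = 450.182
MSB = 297.818/2 = 148.9091; MSW = 450.182/22 = 20.4628
F = MSB/MSW = 7.2771
df = (2, 22)
p-value (upper-tail) = 0.00375
At α=0.1: p < α → reject H₀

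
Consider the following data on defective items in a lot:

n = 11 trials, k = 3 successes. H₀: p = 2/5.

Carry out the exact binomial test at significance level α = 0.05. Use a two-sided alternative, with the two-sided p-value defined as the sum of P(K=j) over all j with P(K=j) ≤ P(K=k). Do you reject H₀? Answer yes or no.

Exact binomial: n=11, k=3, p₀=2/5=0.4000
P(X=j) = C(n,j)·p₀^j·(1−p₀)^(n−j); p = Σ P(X=j) over j with P(X=j) ≤ P(X=3)
p-value (two-sided) = 0.54279
At α=0.05: p ≥ α → fail to reject H₀

reject H₀: no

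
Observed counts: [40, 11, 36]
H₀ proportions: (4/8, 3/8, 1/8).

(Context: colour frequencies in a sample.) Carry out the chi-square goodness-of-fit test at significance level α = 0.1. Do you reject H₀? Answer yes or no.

n = 87; E_i = n·p_i = [43.50, 32.62, 10.88]
χ² = (40−43.50)²/43.50 + (11−32.62)²/32.62 + (36−10.88)²/10.88 = 72.6628
df = 2
p-value (upper-tail) = 0.00000
At α=0.1: p < α → reject H₀

reject H₀: yes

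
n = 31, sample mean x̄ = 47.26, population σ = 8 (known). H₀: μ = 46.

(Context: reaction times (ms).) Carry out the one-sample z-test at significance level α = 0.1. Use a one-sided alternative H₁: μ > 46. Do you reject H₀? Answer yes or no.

SE = σ/√n = 8/√31 = 1.4368
z = (x̄−μ₀)/SE = (47.26−46)/1.4368 = 0.8769
p-value (one-sided, H₁ greater) = 0.19026
At α=0.1: p ≥ α → fail to reject H₀

reject H₀: no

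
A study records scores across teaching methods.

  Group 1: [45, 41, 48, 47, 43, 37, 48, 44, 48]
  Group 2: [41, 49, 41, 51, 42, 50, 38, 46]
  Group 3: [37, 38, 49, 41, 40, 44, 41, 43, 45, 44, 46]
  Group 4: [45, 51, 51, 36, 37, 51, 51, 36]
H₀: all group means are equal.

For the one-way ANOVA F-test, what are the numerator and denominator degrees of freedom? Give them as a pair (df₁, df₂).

degrees of freedom = [3, 32]

k = 4 groups, N = 36 total
df = (k−1, N−k) = (4−1, 36−4) = (3, 32)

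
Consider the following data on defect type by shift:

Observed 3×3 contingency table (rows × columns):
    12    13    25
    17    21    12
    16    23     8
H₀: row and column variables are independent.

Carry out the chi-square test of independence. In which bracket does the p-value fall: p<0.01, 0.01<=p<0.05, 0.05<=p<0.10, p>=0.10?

p-value bracket: p<0.01

Row totals [50, 50, 47], col totals [45, 57, 45], n=147
χ² = (12−15.31)²/15.31 + (13−19.39)²/19.39 + (25−15.31)²/15.31 + (17−15.31)²/15.31 + (21−19.39)²/19.39 + (12−15.31)²/15.31 + (16−14.39)²/14.39 + (23−18.22)²/18.22 + (8−14.39)²/14.39 = 14.2618
df = 4
p-value (upper-tail) = 0.00650
→ bracket: p<0.01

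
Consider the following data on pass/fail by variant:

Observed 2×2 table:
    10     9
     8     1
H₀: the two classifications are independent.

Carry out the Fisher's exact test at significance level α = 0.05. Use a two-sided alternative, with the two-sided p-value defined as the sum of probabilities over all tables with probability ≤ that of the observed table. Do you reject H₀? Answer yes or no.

reject H₀: no

Margins: r₁=19, r₂=9, c₁=18, c₂=10, n=28
p_obs = C(19,10)·C(9,8)/C(28,18); sum pmf over tables with pmf ≤ p_obs
p-value (two-sided) = 0.09798
At α=0.05: p ≥ α → fail to reject H₀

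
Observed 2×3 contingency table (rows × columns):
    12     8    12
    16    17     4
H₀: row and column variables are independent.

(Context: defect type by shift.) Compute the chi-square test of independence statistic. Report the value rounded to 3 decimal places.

Row totals [32, 37], col totals [28, 25, 16], n=69
χ² = (12−12.99)²/12.99 + (8−11.59)²/11.59 + (12−7.42)²/7.42 + (16−15.01)²/15.01 + (17−13.41)²/13.41 + (4−8.58)²/8.58 = 7.4884
df = 2

test statistic = 7.488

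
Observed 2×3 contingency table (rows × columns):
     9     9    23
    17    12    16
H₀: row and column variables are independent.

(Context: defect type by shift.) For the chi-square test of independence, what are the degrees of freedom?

df = (r−1)(c−1) = (2−1)·(3−1) = 2

degrees of freedom = 2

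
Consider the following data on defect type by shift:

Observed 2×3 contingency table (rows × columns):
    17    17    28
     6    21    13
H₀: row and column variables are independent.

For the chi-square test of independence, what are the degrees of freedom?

df = (r−1)(c−1) = (2−1)·(3−1) = 2

degrees of freedom = 2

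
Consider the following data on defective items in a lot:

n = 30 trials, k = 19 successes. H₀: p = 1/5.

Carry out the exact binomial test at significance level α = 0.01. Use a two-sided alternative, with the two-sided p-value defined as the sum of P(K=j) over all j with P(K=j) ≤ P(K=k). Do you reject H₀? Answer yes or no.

reject H₀: yes

Exact binomial: n=30, k=19, p₀=1/5=0.2000
P(X=j) = C(n,j)·p₀^j·(1−p₀)^(n−j); p = Σ P(X=j) over j with P(X=j) ≤ P(X=19)
p-value (two-sided) = 0.00000
At α=0.01: p < α → reject H₀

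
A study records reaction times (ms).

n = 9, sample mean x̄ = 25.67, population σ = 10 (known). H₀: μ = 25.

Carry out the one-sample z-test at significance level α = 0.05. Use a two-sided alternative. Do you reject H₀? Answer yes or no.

reject H₀: no

SE = σ/√n = 10/√9 = 3.3333
z = (x̄−μ₀)/SE = (25.67−25)/3.3333 = 0.2010
p-value (two-sided) = 0.84070
At α=0.05: p ≥ α → fail to reject H₀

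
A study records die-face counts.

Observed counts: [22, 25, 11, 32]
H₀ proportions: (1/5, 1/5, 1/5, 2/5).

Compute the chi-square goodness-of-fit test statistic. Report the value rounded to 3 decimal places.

test statistic = 6.778

n = 90; E_i = n·p_i = [18.00, 18.00, 18.00, 36.00]
χ² = (22−18.00)²/18.00 + (25−18.00)²/18.00 + (11−18.00)²/18.00 + (32−36.00)²/36.00 = 6.7778
df = 3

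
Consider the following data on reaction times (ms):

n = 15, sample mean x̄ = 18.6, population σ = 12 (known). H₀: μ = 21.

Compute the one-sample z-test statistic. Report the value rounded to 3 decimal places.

SE = σ/√n = 12/√15 = 3.0984
z = (x̄−μ₀)/SE = (18.6−21)/3.0984 = -0.7746

test statistic = -0.775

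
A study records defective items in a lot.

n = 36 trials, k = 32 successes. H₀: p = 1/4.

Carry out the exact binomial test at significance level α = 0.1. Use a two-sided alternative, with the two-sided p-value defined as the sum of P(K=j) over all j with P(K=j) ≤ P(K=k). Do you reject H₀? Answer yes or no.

Exact binomial: n=36, k=32, p₀=1/4=0.2500
P(X=j) = C(n,j)·p₀^j·(1−p₀)^(n−j); p = Σ P(X=j) over j with P(X=j) ≤ P(X=32)
p-value (two-sided) = 0.00000
At α=0.1: p < α → reject H₀

reject H₀: yes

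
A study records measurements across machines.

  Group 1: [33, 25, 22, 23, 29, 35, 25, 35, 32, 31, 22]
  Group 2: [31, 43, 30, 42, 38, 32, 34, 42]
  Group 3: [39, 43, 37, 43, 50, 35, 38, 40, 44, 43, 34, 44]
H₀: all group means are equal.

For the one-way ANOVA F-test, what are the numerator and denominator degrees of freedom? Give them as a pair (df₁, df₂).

degrees of freedom = [2, 28]

k = 3 groups, N = 31 total
df = (k−1, N−k) = (3−1, 31−3) = (2, 28)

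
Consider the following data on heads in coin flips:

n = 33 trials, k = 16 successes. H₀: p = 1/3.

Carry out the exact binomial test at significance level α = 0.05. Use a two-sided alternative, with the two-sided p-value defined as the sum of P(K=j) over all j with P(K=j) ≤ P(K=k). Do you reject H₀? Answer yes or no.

reject H₀: no

Exact binomial: n=33, k=16, p₀=1/3=0.3333
P(X=j) = C(n,j)·p₀^j·(1−p₀)^(n−j); p = Σ P(X=j) over j with P(X=j) ≤ P(X=16)
p-value (two-sided) = 0.09443
At α=0.05: p ≥ α → fail to reject H₀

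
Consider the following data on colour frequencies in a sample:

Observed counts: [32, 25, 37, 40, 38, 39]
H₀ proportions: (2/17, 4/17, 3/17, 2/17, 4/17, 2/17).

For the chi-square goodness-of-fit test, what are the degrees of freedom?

df = k − 1 = 6 − 1 = 5

degrees of freedom = 5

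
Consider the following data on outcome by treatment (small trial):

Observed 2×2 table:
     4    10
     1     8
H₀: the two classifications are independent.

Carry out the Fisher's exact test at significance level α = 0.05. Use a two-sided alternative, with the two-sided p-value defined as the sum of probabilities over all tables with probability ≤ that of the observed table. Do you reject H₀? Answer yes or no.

Margins: r₁=14, r₂=9, c₁=5, c₂=18, n=23
p_obs = C(14,4)·C(9,1)/C(23,5); sum pmf over tables with pmf ≤ p_obs
p-value (two-sided) = 0.61057
At α=0.05: p ≥ α → fail to reject H₀

reject H₀: no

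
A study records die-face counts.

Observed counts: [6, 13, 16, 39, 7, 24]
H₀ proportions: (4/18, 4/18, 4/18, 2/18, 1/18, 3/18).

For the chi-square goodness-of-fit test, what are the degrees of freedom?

degrees of freedom = 5

df = k − 1 = 6 − 1 = 5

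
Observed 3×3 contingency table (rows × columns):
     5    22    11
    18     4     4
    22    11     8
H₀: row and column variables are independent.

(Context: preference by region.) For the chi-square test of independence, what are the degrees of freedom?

degrees of freedom = 4

df = (r−1)(c−1) = (3−1)·(3−1) = 4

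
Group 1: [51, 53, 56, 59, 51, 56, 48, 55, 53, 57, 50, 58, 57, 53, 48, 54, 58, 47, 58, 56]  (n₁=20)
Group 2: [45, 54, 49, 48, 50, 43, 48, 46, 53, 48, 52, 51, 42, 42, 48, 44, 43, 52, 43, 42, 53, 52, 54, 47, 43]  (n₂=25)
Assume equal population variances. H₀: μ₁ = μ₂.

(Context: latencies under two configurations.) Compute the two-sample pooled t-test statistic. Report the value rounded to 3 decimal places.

x̄₁=53.900, s₁=3.712, n₁=20
x̄₂=47.680, s₂=4.181, n₂=25
s_p² = [19·3.712² + 24·4.181²]/43 = 15.8428
SE = √(s_p²·(1/20+1/25)) = 1.1941
t = (53.900−47.680)/1.1941 = 5.2090
df = 43

test statistic = 5.209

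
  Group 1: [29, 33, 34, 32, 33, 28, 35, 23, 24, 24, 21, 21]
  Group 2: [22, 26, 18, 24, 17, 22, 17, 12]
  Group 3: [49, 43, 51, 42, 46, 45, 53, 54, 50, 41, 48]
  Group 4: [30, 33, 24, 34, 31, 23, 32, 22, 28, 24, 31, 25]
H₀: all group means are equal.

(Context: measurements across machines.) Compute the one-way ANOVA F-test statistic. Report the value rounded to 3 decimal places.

Group means [28.08, 19.75, 47.45, 28.08], grand mean 31.488
SSB = Σnᵢ(x̄ᵢ−x̄)² = 4184.684; SSW = ΣΣ(x−x̄ᵢ)² = 848.061
MSB = 4184.684/3 = 1394.8945; MSW = 848.061/39 = 21.7451
F = MSB/MSW = 64.1474
df = (3, 39)

test statistic = 64.147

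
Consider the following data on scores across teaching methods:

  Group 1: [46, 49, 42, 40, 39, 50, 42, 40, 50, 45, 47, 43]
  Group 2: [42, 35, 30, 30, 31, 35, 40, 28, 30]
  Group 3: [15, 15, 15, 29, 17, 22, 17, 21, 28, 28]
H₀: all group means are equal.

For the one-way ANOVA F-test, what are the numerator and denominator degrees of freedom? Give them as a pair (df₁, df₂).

degrees of freedom = [2, 28]

k = 3 groups, N = 31 total
df = (k−1, N−k) = (3−1, 31−3) = (2, 28)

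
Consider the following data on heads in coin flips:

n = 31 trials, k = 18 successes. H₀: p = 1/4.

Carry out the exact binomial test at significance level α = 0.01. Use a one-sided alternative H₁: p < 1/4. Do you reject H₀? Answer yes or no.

Exact binomial: n=31, k=18, p₀=1/4=0.2500
P(X≤18) from Σ C(n,i)·p₀^i·(1−p₀)^(n−i)
p-value (one-sided, H₁ less) = 0.99998
At α=0.01: p ≥ α → fail to reject H₀

reject H₀: no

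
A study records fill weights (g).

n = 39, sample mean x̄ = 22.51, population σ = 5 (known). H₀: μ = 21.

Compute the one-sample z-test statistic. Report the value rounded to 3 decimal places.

test statistic = 1.886

SE = σ/√n = 5/√39 = 0.8006
z = (x̄−μ₀)/SE = (22.51−21)/0.8006 = 1.8860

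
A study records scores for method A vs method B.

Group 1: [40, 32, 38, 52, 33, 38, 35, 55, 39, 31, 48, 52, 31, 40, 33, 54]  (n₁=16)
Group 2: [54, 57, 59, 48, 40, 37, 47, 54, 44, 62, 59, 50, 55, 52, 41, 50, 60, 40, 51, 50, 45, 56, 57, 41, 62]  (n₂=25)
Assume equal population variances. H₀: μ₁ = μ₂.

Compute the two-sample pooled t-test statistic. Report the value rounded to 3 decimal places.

x̄₁=40.688, s₁=8.654, n₁=16
x̄₂=50.840, s₂=7.454, n₂=25
s_p² = [15·8.654² + 24·7.454²]/39 = 62.9948
SE = √(s_p²·(1/16+1/25)) = 2.5411
t = (40.688−50.840)/2.5411 = -3.9954
df = 39

test statistic = -3.995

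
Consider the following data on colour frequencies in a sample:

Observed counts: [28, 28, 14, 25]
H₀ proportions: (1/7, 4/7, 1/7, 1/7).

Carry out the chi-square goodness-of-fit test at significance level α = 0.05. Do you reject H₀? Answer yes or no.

reject H₀: yes

n = 95; E_i = n·p_i = [13.57, 54.29, 13.57, 13.57]
χ² = (28−13.57)²/13.57 + (28−54.29)²/54.29 + (14−13.57)²/13.57 + (25−13.57)²/13.57 = 37.7053
df = 3
p-value (upper-tail) = 0.00000
At α=0.05: p < α → reject H₀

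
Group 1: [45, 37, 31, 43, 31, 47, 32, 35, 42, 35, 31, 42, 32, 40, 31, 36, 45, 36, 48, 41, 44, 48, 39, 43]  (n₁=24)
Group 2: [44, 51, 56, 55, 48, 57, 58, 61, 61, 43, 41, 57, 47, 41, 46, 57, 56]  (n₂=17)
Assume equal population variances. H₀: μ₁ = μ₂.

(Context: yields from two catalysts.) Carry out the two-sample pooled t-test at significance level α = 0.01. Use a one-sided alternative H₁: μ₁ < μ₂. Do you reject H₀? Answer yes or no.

x̄₁=38.917, s₁=5.845, n₁=24
x̄₂=51.706, s₂=6.971, n₂=17
s_p² = [23·5.845² + 16·6.971²]/39 = 40.0862
SE = √(s_p²·(1/24+1/17)) = 2.0071
t = (38.917−51.706)/2.0071 = -6.3721
df = 39
p-value (one-sided, H₁ less) = 0.00000
At α=0.01: p < α → reject H₀

reject H₀: yes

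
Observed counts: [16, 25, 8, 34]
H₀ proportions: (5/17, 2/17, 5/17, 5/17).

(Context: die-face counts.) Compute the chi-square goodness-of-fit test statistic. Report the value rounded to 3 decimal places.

test statistic = 41.469

n = 83; E_i = n·p_i = [24.41, 9.76, 24.41, 24.41]
χ² = (16−24.41)²/24.41 + (25−9.76)²/9.76 + (8−24.41)²/24.41 + (34−24.41)²/24.41 = 41.4687
df = 3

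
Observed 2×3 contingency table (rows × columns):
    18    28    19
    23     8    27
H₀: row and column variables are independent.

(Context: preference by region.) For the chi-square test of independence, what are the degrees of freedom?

degrees of freedom = 2

df = (r−1)(c−1) = (2−1)·(3−1) = 2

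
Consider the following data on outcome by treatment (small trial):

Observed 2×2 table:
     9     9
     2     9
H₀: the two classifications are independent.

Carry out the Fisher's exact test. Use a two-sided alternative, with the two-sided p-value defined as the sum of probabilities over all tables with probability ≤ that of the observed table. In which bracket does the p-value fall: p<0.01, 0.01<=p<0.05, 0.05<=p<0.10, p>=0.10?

Margins: r₁=18, r₂=11, c₁=11, c₂=18, n=29
p_obs = C(18,9)·C(11,2)/C(29,11); sum pmf over tables with pmf ≤ p_obs
p-value (two-sided) = 0.12545
→ bracket: p>=0.10

p-value bracket: p>=0.10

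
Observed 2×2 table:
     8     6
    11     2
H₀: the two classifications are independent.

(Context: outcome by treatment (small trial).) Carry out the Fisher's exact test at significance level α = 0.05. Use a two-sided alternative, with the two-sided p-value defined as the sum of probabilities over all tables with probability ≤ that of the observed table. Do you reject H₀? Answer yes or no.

reject H₀: no

Margins: r₁=14, r₂=13, c₁=19, c₂=8, n=27
p_obs = C(14,8)·C(13,11)/C(27,19); sum pmf over tables with pmf ≤ p_obs
p-value (two-sided) = 0.20870
At α=0.05: p ≥ α → fail to reject H₀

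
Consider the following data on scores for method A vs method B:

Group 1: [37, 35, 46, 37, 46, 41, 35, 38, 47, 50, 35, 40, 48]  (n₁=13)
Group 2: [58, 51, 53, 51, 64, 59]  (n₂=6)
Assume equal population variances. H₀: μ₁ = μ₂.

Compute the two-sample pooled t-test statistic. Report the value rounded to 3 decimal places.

x̄₁=41.154, s₁=5.520, n₁=13
x̄₂=56.000, s₂=5.215, n₂=6
s_p² = [12·5.520² + 5·5.215²]/17 = 29.5113
SE = √(s_p²·(1/13+1/6)) = 2.6812
t = (41.154−56.000)/2.6812 = -5.5372
df = 17

test statistic = -5.537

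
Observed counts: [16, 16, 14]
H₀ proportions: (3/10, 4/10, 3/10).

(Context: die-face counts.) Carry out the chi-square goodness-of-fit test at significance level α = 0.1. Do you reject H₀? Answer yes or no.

n = 46; E_i = n·p_i = [13.80, 18.40, 13.80]
χ² = (16−13.80)²/13.80 + (16−18.40)²/18.40 + (14−13.80)²/13.80 = 0.6667
df = 2
p-value (upper-tail) = 0.71653
At α=0.1: p ≥ α → fail to reject H₀

reject H₀: no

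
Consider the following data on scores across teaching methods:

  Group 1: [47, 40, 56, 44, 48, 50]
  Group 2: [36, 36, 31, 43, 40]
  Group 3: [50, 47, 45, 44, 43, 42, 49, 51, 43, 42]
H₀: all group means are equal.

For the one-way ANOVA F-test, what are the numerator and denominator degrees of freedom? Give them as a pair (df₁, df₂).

k = 3 groups, N = 21 total
df = (k−1, N−k) = (3−1, 21−3) = (2, 18)

degrees of freedom = [2, 18]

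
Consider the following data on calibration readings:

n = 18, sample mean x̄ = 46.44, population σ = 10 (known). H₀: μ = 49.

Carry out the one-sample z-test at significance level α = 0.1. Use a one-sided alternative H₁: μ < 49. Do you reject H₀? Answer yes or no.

reject H₀: no

SE = σ/√n = 10/√18 = 2.3570
z = (x̄−μ₀)/SE = (46.44−49)/2.3570 = -1.0861
p-value (one-sided, H₁ less) = 0.13871
At α=0.1: p ≥ α → fail to reject H₀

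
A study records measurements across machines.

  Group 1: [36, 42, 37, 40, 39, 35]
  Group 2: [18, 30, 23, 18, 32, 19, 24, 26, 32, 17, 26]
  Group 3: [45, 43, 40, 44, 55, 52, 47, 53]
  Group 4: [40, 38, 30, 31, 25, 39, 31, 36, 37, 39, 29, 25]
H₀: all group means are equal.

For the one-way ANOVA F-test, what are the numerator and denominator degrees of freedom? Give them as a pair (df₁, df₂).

degrees of freedom = [3, 33]

k = 4 groups, N = 37 total
df = (k−1, N−k) = (4−1, 37−4) = (3, 33)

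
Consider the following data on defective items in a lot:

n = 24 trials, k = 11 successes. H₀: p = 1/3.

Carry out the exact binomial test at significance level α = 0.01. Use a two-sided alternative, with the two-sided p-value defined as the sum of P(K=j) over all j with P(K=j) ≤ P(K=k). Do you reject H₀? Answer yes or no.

reject H₀: no

Exact binomial: n=24, k=11, p₀=1/3=0.3333
P(X=j) = C(n,j)·p₀^j·(1−p₀)^(n−j); p = Σ P(X=j) over j with P(X=j) ≤ P(X=11)
p-value (two-sided) = 0.19941
At α=0.01: p ≥ α → fail to reject H₀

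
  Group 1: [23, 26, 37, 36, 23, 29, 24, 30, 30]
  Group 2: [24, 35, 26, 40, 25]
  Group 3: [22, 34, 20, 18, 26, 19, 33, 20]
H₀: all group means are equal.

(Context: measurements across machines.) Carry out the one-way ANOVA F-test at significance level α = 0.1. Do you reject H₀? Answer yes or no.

Group means [28.67, 30.00, 24.00], grand mean 27.273
SSB = Σnᵢ(x̄ᵢ−x̄)² = 140.364; SSW = ΣΣ(x−x̄ᵢ)² = 704.000
MSB = 140.364/2 = 70.1818; MSW = 704.000/19 = 37.0526
F = MSB/MSW = 1.8941
df = (2, 19)
p-value (upper-tail) = 0.17779
At α=0.1: p ≥ α → fail to reject H₀

reject H₀: no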